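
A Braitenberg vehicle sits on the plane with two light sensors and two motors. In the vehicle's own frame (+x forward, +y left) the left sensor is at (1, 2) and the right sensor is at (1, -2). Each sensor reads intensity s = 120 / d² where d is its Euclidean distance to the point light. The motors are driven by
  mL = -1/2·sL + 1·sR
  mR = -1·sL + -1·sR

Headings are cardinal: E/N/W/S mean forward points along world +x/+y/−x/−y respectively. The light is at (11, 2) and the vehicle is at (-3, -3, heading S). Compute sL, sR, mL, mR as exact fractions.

left sensor world pos  = (-1, -4); dL² = 180
right sensor world pos = (-5, -4); dR² = 292
sL = 120/180 = 2/3
sR = 120/292 = 30/73
mL = -1/2·sL + 1·sR = 17/219
mR = -1·sL + -1·sR = -236/219

2/3 30/73 17/219 -236/219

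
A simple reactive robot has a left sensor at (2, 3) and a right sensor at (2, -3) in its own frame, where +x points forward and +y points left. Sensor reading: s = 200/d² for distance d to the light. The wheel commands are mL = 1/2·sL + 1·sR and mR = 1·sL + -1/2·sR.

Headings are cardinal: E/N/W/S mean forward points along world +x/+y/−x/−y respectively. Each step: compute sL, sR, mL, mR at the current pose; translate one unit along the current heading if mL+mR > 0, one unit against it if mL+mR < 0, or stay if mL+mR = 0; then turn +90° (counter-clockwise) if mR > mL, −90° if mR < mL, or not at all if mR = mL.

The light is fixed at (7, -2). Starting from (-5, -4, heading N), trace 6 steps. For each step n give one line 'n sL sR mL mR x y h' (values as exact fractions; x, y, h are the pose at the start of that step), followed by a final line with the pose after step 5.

n=0: pose=(-5,-4,N); sL=8/9, sR=200/81; mL=236/81, mR=-28/81; mL+mR=208/81 → advance +1; mR−mL=-88/27 → turn -1·90°
n=1: pose=(-5,-3,E); sL=25/13, sR=50/29; mL=2025/754, mR=400/377; mL+mR=2825/754 → advance +1; mR−mL=-1225/754 → turn -1·90°
n=2: pose=(-4,-3,S); sL=200/73, sR=40/41; mL=7020/2993, mR=6740/2993; mL+mR=13760/2993 → advance +1; mR−mL=-280/2993 → turn -1·90°
n=3: pose=(-4,-4,W); sL=100/97, sR=20/17; mL=2790/1649, mR=730/1649; mL+mR=3520/1649 → advance +1; mR−mL=-2060/1649 → turn -1·90°
n=4: pose=(-5,-4,N); sL=8/9, sR=200/81; mL=236/81, mR=-28/81; mL+mR=208/81 → advance +1; mR−mL=-88/27 → turn -1·90°
n=5: pose=(-5,-3,E); sL=25/13, sR=50/29; mL=2025/754, mR=400/377; mL+mR=2825/754 → advance +1; mR−mL=-1225/754 → turn -1·90°

0 8/9 200/81 236/81 -28/81 -5 -4 N
1 25/13 50/29 2025/754 400/377 -5 -3 E
2 200/73 40/41 7020/2993 6740/2993 -4 -3 S
3 100/97 20/17 2790/1649 730/1649 -4 -4 W
4 8/9 200/81 236/81 -28/81 -5 -4 N
5 25/13 50/29 2025/754 400/377 -5 -3 E
final -4 -3 S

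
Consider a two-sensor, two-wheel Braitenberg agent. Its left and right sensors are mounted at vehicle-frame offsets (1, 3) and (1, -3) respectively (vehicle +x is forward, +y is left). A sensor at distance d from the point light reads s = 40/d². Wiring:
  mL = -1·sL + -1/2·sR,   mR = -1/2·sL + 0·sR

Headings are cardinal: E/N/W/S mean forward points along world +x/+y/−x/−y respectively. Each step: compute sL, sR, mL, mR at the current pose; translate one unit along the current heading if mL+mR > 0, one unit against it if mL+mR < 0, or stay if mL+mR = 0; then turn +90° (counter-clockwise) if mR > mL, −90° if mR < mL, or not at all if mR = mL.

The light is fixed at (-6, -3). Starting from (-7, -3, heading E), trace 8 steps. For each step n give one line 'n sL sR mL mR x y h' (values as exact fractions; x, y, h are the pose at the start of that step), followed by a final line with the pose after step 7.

n=0: pose=(-7,-3,E); sL=40/9, sR=40/9; mL=-20/3, mR=-20/9; mL+mR=-80/9 → advance -1; mR−mL=40/9 → turn +1·90°
n=1: pose=(-8,-3,N); sL=20/13, sR=20; mL=-150/13, mR=-10/13; mL+mR=-160/13 → advance -1; mR−mL=140/13 → turn +1·90°
n=2: pose=(-8,-4,W); sL=8/5, sR=40/13; mL=-204/65, mR=-4/5; mL+mR=-256/65 → advance -1; mR−mL=152/65 → turn +1·90°
n=3: pose=(-7,-4,S); sL=5, sR=2; mL=-6, mR=-5/2; mL+mR=-17/2 → advance -1; mR−mL=7/2 → turn +1·90°
n=4: pose=(-7,-3,E); sL=40/9, sR=40/9; mL=-20/3, mR=-20/9; mL+mR=-80/9 → advance -1; mR−mL=40/9 → turn +1·90°
n=5: pose=(-8,-3,N); sL=20/13, sR=20; mL=-150/13, mR=-10/13; mL+mR=-160/13 → advance -1; mR−mL=140/13 → turn +1·90°
n=6: pose=(-8,-4,W); sL=8/5, sR=40/13; mL=-204/65, mR=-4/5; mL+mR=-256/65 → advance -1; mR−mL=152/65 → turn +1·90°
n=7: pose=(-7,-4,S); sL=5, sR=2; mL=-6, mR=-5/2; mL+mR=-17/2 → advance -1; mR−mL=7/2 → turn +1·90°

0 40/9 40/9 -20/3 -20/9 -7 -3 E
1 20/13 20 -150/13 -10/13 -8 -3 N
2 8/5 40/13 -204/65 -4/5 -8 -4 W
3 5 2 -6 -5/2 -7 -4 S
4 40/9 40/9 -20/3 -20/9 -7 -3 E
5 20/13 20 -150/13 -10/13 -8 -3 N
6 8/5 40/13 -204/65 -4/5 -8 -4 W
7 5 2 -6 -5/2 -7 -4 S
final -7 -3 E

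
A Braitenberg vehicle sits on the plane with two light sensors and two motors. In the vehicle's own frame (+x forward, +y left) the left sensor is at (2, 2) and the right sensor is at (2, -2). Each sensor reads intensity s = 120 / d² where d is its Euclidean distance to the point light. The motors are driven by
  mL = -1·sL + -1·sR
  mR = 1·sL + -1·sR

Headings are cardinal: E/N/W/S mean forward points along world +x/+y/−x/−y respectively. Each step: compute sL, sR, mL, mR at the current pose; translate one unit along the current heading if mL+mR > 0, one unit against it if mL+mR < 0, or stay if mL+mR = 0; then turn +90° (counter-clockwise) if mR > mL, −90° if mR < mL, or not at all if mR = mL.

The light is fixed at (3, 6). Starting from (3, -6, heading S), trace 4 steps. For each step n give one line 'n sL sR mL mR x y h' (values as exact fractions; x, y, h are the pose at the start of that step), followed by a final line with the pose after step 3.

0 3/5 3/5 -6/5 0 3 -6 S
1 24/17 120/173 -6192/2941 2112/2941 3 -5 E
2 4/3 60/41 -344/123 -16/123 2 -5 N
3 24/41 120/109 -7536/4469 -2304/4469 2 -6 W
final 3 -6 S

n=0: pose=(3,-6,S); sL=3/5, sR=3/5; mL=-6/5, mR=0; mL+mR=-6/5 → advance -1; mR−mL=6/5 → turn +1·90°
n=1: pose=(3,-5,E); sL=24/17, sR=120/173; mL=-6192/2941, mR=2112/2941; mL+mR=-240/173 → advance -1; mR−mL=48/17 → turn +1·90°
n=2: pose=(2,-5,N); sL=4/3, sR=60/41; mL=-344/123, mR=-16/123; mL+mR=-120/41 → advance -1; mR−mL=8/3 → turn +1·90°
n=3: pose=(2,-6,W); sL=24/41, sR=120/109; mL=-7536/4469, mR=-2304/4469; mL+mR=-240/109 → advance -1; mR−mL=48/41 → turn +1·90°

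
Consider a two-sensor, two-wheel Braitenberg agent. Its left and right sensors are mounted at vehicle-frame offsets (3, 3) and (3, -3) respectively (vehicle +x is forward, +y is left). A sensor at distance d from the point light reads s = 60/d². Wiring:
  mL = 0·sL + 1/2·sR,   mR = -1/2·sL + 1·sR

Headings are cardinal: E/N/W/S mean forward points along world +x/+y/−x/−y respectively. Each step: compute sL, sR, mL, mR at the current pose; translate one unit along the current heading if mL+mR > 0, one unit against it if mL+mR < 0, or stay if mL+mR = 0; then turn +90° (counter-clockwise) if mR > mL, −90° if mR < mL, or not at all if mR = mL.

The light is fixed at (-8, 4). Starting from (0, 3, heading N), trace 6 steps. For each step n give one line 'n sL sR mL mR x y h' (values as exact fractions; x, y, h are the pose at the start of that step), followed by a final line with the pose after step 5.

0 60/29 12/25 6/25 -402/725 0 3 N
1 30/61 30/73 15/73 735/4453 0 2 E
2 60/169 60/61 30/61 8310/10309 1 2 S
3 5/12 1/3 1/6 1/8 1 1 E
4 12/41 12/17 6/17 390/697 2 1 S
5 6/17 30/109 15/109 183/1853 2 0 E
final 3 0 S

n=0: pose=(0,3,N); sL=60/29, sR=12/25; mL=6/25, mR=-402/725; mL+mR=-228/725 → advance -1; mR−mL=-576/725 → turn -1·90°
n=1: pose=(0,2,E); sL=30/61, sR=30/73; mL=15/73, mR=735/4453; mL+mR=1650/4453 → advance +1; mR−mL=-180/4453 → turn -1·90°
n=2: pose=(1,2,S); sL=60/169, sR=60/61; mL=30/61, mR=8310/10309; mL+mR=13380/10309 → advance +1; mR−mL=3240/10309 → turn +1·90°
n=3: pose=(1,1,E); sL=5/12, sR=1/3; mL=1/6, mR=1/8; mL+mR=7/24 → advance +1; mR−mL=-1/24 → turn -1·90°
n=4: pose=(2,1,S); sL=12/41, sR=12/17; mL=6/17, mR=390/697; mL+mR=636/697 → advance +1; mR−mL=144/697 → turn +1·90°
n=5: pose=(2,0,E); sL=6/17, sR=30/109; mL=15/109, mR=183/1853; mL+mR=438/1853 → advance +1; mR−mL=-72/1853 → turn -1·90°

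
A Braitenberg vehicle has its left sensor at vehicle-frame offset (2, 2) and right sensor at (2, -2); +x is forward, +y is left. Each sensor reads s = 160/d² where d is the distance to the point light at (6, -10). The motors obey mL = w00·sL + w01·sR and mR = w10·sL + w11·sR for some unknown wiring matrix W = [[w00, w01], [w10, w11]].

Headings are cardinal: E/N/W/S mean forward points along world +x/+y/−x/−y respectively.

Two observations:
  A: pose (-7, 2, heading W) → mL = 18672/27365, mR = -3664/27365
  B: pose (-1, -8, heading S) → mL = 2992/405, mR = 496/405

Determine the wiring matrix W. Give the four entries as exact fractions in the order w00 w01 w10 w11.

1 1/2 1/2 -1

obs A: pose=(-7,2,W) → sL=32/65, sR=160/421, mL=18672/27365, mR=-3664/27365
obs B: pose=(-1,-8,S) → sL=32/5, sR=160/81, mL=2992/405, mR=496/405
sensor matrix S = [[32/65, 160/421], [32/5, 160/81]]; det S = -647168/443313
solve [mL_A; mL_B] = S·[w00; w01] and [mR_A; mR_B] = S·[w10; w11]:
  w00 = 1, w01 = 1/2, w10 = 1/2, w11 = -1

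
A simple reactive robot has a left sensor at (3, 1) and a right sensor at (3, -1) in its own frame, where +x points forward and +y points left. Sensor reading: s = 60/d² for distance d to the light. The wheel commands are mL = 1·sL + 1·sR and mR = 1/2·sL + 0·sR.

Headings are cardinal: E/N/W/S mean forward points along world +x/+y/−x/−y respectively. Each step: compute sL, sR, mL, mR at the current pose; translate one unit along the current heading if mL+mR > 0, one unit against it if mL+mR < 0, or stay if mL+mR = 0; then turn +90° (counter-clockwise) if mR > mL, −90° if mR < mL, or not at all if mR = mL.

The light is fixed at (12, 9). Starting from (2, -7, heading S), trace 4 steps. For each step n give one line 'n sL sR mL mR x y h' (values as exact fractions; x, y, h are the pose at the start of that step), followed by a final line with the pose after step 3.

n=0: pose=(2,-7,S); sL=30/221, sR=30/241; mL=13860/53261, mR=15/221; mL+mR=17475/53261 → advance +1; mR−mL=-10245/53261 → turn -1·90°
n=1: pose=(2,-8,W); sL=60/493, sR=12/85; mL=648/2465, mR=30/493; mL+mR=798/2465 → advance +1; mR−mL=-498/2465 → turn -1·90°
n=2: pose=(1,-8,N); sL=3/17, sR=15/74; mL=477/1258, mR=3/34; mL+mR=294/629 → advance +1; mR−mL=-183/629 → turn -1·90°
n=3: pose=(1,-7,E); sL=60/289, sR=60/353; mL=38520/102017, mR=30/289; mL+mR=49110/102017 → advance +1; mR−mL=-27930/102017 → turn -1·90°

0 30/221 30/241 13860/53261 15/221 2 -7 S
1 60/493 12/85 648/2465 30/493 2 -8 W
2 3/17 15/74 477/1258 3/34 1 -8 N
3 60/289 60/353 38520/102017 30/289 1 -7 E
final 2 -7 S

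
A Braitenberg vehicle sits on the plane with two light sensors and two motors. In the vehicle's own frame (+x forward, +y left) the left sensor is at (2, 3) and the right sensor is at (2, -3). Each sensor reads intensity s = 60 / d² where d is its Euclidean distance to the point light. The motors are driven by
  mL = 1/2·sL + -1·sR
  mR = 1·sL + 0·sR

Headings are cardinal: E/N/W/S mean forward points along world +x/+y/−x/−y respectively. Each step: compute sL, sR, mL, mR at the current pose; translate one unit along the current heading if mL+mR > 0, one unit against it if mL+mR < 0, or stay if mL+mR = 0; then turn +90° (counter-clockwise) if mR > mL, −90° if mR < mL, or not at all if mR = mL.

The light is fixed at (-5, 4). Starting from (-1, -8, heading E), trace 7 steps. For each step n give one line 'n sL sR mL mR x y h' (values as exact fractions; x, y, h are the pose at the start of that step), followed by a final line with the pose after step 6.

0 20/39 20/87 10/377 20/39 -1 -8 E
1 15/26 15/41 -165/2132 15/26 0 -8 N
2 12/41 60/73 -2022/2993 12/41 0 -7 W
3 6/25 30/89 -483/2225 6/25 1 -7 S
4 12/29 60/289 -6/8381 12/29 1 -8 E
5 15/29 3/10 -6/145 15/29 2 -8 N
6 60/221 60/89 -10590/19669 60/221 2 -7 W
final 3 -7 S

n=0: pose=(-1,-8,E); sL=20/39, sR=20/87; mL=10/377, mR=20/39; mL+mR=610/1131 → advance +1; mR−mL=550/1131 → turn +1·90°
n=1: pose=(0,-8,N); sL=15/26, sR=15/41; mL=-165/2132, mR=15/26; mL+mR=1065/2132 → advance +1; mR−mL=1395/2132 → turn +1·90°
n=2: pose=(0,-7,W); sL=12/41, sR=60/73; mL=-2022/2993, mR=12/41; mL+mR=-1146/2993 → advance -1; mR−mL=2898/2993 → turn +1·90°
n=3: pose=(1,-7,S); sL=6/25, sR=30/89; mL=-483/2225, mR=6/25; mL+mR=51/2225 → advance +1; mR−mL=1017/2225 → turn +1·90°
n=4: pose=(1,-8,E); sL=12/29, sR=60/289; mL=-6/8381, mR=12/29; mL+mR=3462/8381 → advance +1; mR−mL=3474/8381 → turn +1·90°
n=5: pose=(2,-8,N); sL=15/29, sR=3/10; mL=-6/145, mR=15/29; mL+mR=69/145 → advance +1; mR−mL=81/145 → turn +1·90°
n=6: pose=(2,-7,W); sL=60/221, sR=60/89; mL=-10590/19669, mR=60/221; mL+mR=-5250/19669 → advance -1; mR−mL=15930/19669 → turn +1·90°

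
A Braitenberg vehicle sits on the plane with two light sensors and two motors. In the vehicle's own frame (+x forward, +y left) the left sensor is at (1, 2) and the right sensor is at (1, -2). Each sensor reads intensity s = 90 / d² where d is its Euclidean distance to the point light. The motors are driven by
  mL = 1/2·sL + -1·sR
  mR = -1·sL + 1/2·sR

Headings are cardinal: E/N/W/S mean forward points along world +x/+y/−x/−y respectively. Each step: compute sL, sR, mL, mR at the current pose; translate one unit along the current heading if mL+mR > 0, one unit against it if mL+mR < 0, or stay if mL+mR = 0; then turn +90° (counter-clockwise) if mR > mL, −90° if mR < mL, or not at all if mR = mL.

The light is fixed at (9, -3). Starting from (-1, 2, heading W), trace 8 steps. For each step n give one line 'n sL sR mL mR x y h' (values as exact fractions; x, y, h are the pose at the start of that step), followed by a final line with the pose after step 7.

n=0: pose=(-1,2,W); sL=9/13, sR=9/17; mL=-81/442, mR=-189/442; mL+mR=-135/221 → advance -1; mR−mL=-54/221 → turn -1·90°
n=1: pose=(0,2,N); sL=90/157, sR=18/17; mL=-2061/2669, mR=-117/2669; mL+mR=-2178/2669 → advance -1; mR−mL=1944/2669 → turn +1·90°
n=2: pose=(0,1,W); sL=45/52, sR=45/68; mL=-405/1768, mR=-945/1768; mL+mR=-675/884 → advance -1; mR−mL=-135/442 → turn -1·90°
n=3: pose=(1,1,N); sL=18/25, sR=90/61; mL=-1701/1525, mR=27/1525; mL+mR=-1674/1525 → advance -1; mR−mL=1728/1525 → turn +1·90°
n=4: pose=(1,0,W); sL=45/41, sR=45/53; mL=-1305/4346, mR=-2925/4346; mL+mR=-2115/2173 → advance -1; mR−mL=-810/2173 → turn -1·90°
n=5: pose=(2,0,N); sL=90/97, sR=90/41; mL=-6885/3977, mR=675/3977; mL+mR=-6210/3977 → advance -1; mR−mL=7560/3977 → turn +1·90°
n=6: pose=(2,-1,W); sL=45/32, sR=9/8; mL=-27/64, mR=-27/32; mL+mR=-81/64 → advance -1; mR−mL=-27/64 → turn -1·90°
n=7: pose=(3,-1,N); sL=90/73, sR=18/5; mL=-1089/365, mR=207/365; mL+mR=-882/365 → advance -1; mR−mL=1296/365 → turn +1·90°

0 9/13 9/17 -81/442 -189/442 -1 2 W
1 90/157 18/17 -2061/2669 -117/2669 0 2 N
2 45/52 45/68 -405/1768 -945/1768 0 1 W
3 18/25 90/61 -1701/1525 27/1525 1 1 N
4 45/41 45/53 -1305/4346 -2925/4346 1 0 W
5 90/97 90/41 -6885/3977 675/3977 2 0 N
6 45/32 9/8 -27/64 -27/32 2 -1 W
7 90/73 18/5 -1089/365 207/365 3 -1 N
final 3 -2 W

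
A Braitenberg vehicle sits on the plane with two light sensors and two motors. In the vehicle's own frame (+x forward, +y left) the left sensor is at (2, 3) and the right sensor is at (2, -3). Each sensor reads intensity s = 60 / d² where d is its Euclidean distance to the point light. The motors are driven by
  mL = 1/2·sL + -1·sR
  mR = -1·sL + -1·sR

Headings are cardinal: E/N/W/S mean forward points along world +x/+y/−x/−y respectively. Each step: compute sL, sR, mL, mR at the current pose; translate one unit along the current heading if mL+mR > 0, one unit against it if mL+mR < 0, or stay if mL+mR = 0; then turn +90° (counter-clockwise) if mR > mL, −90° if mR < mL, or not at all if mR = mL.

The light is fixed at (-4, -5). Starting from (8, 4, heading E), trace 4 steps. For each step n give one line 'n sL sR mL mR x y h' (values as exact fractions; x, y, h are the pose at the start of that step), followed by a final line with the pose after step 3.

0 3/17 15/58 -84/493 -429/986 8 4 E
1 12/49 60/113 -2262/5537 -4296/5537 7 4 S
2 6/13 6/25 -3/325 -228/325 7 5 W
3 4/15 20/123 -6/205 -88/205 8 5 N
final 8 4 E

n=0: pose=(8,4,E); sL=3/17, sR=15/58; mL=-84/493, mR=-429/986; mL+mR=-597/986 → advance -1; mR−mL=-9/34 → turn -1·90°
n=1: pose=(7,4,S); sL=12/49, sR=60/113; mL=-2262/5537, mR=-4296/5537; mL+mR=-6558/5537 → advance -1; mR−mL=-18/49 → turn -1·90°
n=2: pose=(7,5,W); sL=6/13, sR=6/25; mL=-3/325, mR=-228/325; mL+mR=-231/325 → advance -1; mR−mL=-9/13 → turn -1·90°
n=3: pose=(8,5,N); sL=4/15, sR=20/123; mL=-6/205, mR=-88/205; mL+mR=-94/205 → advance -1; mR−mL=-2/5 → turn -1·90°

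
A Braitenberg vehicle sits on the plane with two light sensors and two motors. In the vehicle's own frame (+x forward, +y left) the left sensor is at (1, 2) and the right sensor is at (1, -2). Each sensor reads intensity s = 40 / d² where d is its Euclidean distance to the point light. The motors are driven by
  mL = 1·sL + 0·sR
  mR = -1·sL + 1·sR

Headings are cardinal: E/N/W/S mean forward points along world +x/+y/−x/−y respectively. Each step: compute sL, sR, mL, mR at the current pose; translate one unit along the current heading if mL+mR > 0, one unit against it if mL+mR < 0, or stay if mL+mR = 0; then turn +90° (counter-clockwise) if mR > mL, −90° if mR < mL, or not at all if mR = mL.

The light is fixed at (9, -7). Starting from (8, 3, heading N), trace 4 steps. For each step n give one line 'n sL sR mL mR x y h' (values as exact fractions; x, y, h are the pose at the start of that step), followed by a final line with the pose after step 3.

0 4/13 20/61 4/13 16/793 8 3 N
1 40/169 40/81 40/169 3520/13689 8 4 E
2 10/37 10/37 10/37 0 9 4 N
3 40/197 40/101 40/197 3840/19897 9 5 E
final 10 5 S

n=0: pose=(8,3,N); sL=4/13, sR=20/61; mL=4/13, mR=16/793; mL+mR=20/61 → advance +1; mR−mL=-228/793 → turn -1·90°
n=1: pose=(8,4,E); sL=40/169, sR=40/81; mL=40/169, mR=3520/13689; mL+mR=40/81 → advance +1; mR−mL=280/13689 → turn +1·90°
n=2: pose=(9,4,N); sL=10/37, sR=10/37; mL=10/37, mR=0; mL+mR=10/37 → advance +1; mR−mL=-10/37 → turn -1·90°
n=3: pose=(9,5,E); sL=40/197, sR=40/101; mL=40/197, mR=3840/19897; mL+mR=40/101 → advance +1; mR−mL=-200/19897 → turn -1·90°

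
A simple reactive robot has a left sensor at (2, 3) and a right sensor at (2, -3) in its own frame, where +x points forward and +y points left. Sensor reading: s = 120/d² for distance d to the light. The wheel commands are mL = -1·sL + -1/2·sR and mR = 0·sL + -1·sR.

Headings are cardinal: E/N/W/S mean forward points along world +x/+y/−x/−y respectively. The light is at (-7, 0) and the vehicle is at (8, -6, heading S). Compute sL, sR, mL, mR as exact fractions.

left sensor world pos  = (11, -8); dL² = 388
right sensor world pos = (5, -8); dR² = 208
sL = 120/388 = 30/97
sR = 120/208 = 15/26
mL = -1·sL + -1/2·sR = -3015/5044
mR = 0·sL + -1·sR = -15/26

30/97 15/26 -3015/5044 -15/26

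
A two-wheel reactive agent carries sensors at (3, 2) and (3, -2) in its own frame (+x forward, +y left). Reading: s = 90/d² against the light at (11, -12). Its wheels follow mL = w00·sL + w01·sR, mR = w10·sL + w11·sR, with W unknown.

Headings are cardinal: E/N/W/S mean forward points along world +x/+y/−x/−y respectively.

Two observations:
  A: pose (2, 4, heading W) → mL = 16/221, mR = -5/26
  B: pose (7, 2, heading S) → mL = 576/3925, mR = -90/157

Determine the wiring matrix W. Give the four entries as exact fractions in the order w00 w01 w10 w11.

1 -1 0 -1

obs A: pose=(2,4,W) → sL=9/34, sR=5/26, mL=16/221, mR=-5/26
obs B: pose=(7,2,S) → sL=18/25, sR=90/157, mL=576/3925, mR=-90/157
sensor matrix S = [[9/34, 5/26], [18/25, 90/157]]; det S = 2304/173485
solve [mL_A; mL_B] = S·[w00; w01] and [mR_A; mR_B] = S·[w10; w11]:
  w00 = 1, w01 = -1, w10 = 0, w11 = -1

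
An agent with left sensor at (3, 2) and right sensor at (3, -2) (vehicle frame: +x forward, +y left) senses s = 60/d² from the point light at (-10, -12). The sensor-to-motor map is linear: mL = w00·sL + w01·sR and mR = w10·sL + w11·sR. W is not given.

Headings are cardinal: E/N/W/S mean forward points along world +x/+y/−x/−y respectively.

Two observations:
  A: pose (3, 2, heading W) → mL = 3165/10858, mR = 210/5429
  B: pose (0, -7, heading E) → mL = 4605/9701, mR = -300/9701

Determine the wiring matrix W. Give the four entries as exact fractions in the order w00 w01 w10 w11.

obs A: pose=(3,2,W) → sL=15/61, sR=15/89, mL=3165/10858, mR=210/5429
obs B: pose=(0,-7,E) → sL=30/109, sR=30/89, mL=4605/9701, mR=-300/9701
sensor matrix S = [[15/61, 15/89], [30/109, 30/89]]; det S = 21600/591761
solve [mL_A; mL_B] = S·[w00; w01] and [mR_A; mR_B] = S·[w10; w11]:
  w00 = 1/2, w01 = 1, w10 = 1/2, w11 = -1/2

1/2 1 1/2 -1/2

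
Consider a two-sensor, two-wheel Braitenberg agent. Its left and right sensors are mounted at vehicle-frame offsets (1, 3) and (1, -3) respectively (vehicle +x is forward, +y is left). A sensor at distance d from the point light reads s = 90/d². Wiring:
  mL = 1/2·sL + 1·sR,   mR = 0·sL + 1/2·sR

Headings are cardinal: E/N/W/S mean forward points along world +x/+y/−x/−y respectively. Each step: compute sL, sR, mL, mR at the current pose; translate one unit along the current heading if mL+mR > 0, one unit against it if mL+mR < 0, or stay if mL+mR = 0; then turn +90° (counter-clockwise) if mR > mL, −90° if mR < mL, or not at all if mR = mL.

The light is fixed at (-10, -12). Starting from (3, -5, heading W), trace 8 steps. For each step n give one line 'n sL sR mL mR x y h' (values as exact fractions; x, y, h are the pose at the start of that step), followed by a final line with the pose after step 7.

n=0: pose=(3,-5,W); sL=9/16, sR=45/122; mL=1269/1952, mR=45/244; mL+mR=1629/1952 → advance +1; mR−mL=-909/1952 → turn -1·90°
n=1: pose=(2,-5,N); sL=18/29, sR=90/289; mL=5211/8381, mR=45/289; mL+mR=6516/8381 → advance +1; mR−mL=-3906/8381 → turn -1·90°
n=2: pose=(2,-4,E); sL=9/29, sR=45/97; mL=3483/5626, mR=45/194; mL+mR=2394/2813 → advance +1; mR−mL=-1089/2813 → turn -1·90°
n=3: pose=(3,-4,S); sL=18/61, sR=90/149; mL=6831/9089, mR=45/149; mL+mR=9576/9089 → advance +1; mR−mL=-4086/9089 → turn -1·90°
n=4: pose=(3,-5,W); sL=9/16, sR=45/122; mL=1269/1952, mR=45/244; mL+mR=1629/1952 → advance +1; mR−mL=-909/1952 → turn -1·90°
n=5: pose=(2,-5,N); sL=18/29, sR=90/289; mL=5211/8381, mR=45/289; mL+mR=6516/8381 → advance +1; mR−mL=-3906/8381 → turn -1·90°
n=6: pose=(2,-4,E); sL=9/29, sR=45/97; mL=3483/5626, mR=45/194; mL+mR=2394/2813 → advance +1; mR−mL=-1089/2813 → turn -1·90°
n=7: pose=(3,-4,S); sL=18/61, sR=90/149; mL=6831/9089, mR=45/149; mL+mR=9576/9089 → advance +1; mR−mL=-4086/9089 → turn -1·90°

0 9/16 45/122 1269/1952 45/244 3 -5 W
1 18/29 90/289 5211/8381 45/289 2 -5 N
2 9/29 45/97 3483/5626 45/194 2 -4 E
3 18/61 90/149 6831/9089 45/149 3 -4 S
4 9/16 45/122 1269/1952 45/244 3 -5 W
5 18/29 90/289 5211/8381 45/289 2 -5 N
6 9/29 45/97 3483/5626 45/194 2 -4 E
7 18/61 90/149 6831/9089 45/149 3 -4 S
final 3 -5 W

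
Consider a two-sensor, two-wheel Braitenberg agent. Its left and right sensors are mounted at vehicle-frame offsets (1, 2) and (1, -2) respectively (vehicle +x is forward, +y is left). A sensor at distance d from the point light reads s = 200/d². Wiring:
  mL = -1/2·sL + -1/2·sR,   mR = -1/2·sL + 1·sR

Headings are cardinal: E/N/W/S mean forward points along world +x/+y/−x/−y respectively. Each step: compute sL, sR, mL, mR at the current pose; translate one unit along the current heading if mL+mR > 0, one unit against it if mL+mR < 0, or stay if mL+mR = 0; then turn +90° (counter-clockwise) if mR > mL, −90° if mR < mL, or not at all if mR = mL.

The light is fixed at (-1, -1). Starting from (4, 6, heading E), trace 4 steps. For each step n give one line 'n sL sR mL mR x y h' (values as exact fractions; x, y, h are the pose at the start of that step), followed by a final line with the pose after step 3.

0 200/117 200/61 -17800/7137 17300/7137 4 6 E
1 50/17 2 -42/17 9/17 3 6 N
2 8 200/73 -392/73 -92/73 3 5 W
3 100/37 100/17 -2700/629 2850/629 4 5 S
final 4 4 E

n=0: pose=(4,6,E); sL=200/117, sR=200/61; mL=-17800/7137, mR=17300/7137; mL+mR=-500/7137 → advance -1; mR−mL=300/61 → turn +1·90°
n=1: pose=(3,6,N); sL=50/17, sR=2; mL=-42/17, mR=9/17; mL+mR=-33/17 → advance -1; mR−mL=3 → turn +1·90°
n=2: pose=(3,5,W); sL=8, sR=200/73; mL=-392/73, mR=-92/73; mL+mR=-484/73 → advance -1; mR−mL=300/73 → turn +1·90°
n=3: pose=(4,5,S); sL=100/37, sR=100/17; mL=-2700/629, mR=2850/629; mL+mR=150/629 → advance +1; mR−mL=150/17 → turn +1·90°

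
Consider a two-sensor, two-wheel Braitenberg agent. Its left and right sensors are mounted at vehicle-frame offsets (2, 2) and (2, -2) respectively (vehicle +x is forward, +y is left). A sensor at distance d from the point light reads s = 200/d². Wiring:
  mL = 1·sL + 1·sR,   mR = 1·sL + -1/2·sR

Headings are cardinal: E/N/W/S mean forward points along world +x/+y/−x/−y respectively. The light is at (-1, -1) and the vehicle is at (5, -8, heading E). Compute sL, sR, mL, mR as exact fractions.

200/89 40/29 9360/2581 4020/2581

left sensor world pos  = (7, -6); dL² = 89
right sensor world pos = (7, -10); dR² = 145
sL = 200/89 = 200/89
sR = 200/145 = 40/29
mL = 1·sL + 1·sR = 9360/2581
mR = 1·sL + -1/2·sR = 4020/2581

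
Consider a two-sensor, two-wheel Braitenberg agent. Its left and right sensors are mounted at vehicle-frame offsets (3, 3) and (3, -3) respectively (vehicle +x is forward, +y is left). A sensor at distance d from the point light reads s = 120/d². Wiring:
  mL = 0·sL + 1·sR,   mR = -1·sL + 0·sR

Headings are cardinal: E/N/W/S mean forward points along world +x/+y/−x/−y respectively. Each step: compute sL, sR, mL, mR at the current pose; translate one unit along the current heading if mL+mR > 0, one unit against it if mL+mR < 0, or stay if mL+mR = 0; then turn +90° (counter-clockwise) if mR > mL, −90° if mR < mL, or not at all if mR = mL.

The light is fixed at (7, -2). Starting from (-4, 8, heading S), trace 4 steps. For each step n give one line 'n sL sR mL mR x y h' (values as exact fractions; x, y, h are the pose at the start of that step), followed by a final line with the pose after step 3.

0 120/113 24/49 24/49 -120/113 -4 8 S
1 6/13 15/49 15/49 -6/13 -4 9 W
2 24/73 24/49 24/49 -24/73 -3 9 N
3 60/137 12/13 12/13 -60/137 -3 10 E
final -2 10 S

n=0: pose=(-4,8,S); sL=120/113, sR=24/49; mL=24/49, mR=-120/113; mL+mR=-3168/5537 → advance -1; mR−mL=-8592/5537 → turn -1·90°
n=1: pose=(-4,9,W); sL=6/13, sR=15/49; mL=15/49, mR=-6/13; mL+mR=-99/637 → advance -1; mR−mL=-489/637 → turn -1·90°
n=2: pose=(-3,9,N); sL=24/73, sR=24/49; mL=24/49, mR=-24/73; mL+mR=576/3577 → advance +1; mR−mL=-2928/3577 → turn -1·90°
n=3: pose=(-3,10,E); sL=60/137, sR=12/13; mL=12/13, mR=-60/137; mL+mR=864/1781 → advance +1; mR−mL=-2424/1781 → turn -1·90°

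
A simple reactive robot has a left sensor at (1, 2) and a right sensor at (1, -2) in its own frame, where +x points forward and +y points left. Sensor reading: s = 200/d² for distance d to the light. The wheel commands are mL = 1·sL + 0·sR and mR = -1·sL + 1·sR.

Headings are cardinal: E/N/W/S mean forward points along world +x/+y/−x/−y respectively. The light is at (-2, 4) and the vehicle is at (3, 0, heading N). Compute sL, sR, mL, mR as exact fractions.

left sensor world pos  = (1, 1); dL² = 18
right sensor world pos = (5, 1); dR² = 58
sL = 200/18 = 100/9
sR = 200/58 = 100/29
mL = 1·sL + 0·sR = 100/9
mR = -1·sL + 1·sR = -2000/261

100/9 100/29 100/9 -2000/261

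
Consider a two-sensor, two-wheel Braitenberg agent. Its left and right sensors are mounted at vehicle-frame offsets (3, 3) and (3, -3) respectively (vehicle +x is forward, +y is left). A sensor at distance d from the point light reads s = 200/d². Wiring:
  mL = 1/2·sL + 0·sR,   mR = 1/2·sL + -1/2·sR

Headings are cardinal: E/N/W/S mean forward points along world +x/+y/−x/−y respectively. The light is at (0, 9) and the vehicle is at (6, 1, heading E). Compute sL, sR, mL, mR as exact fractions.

100/53 100/101 50/53 2400/5353

left sensor world pos  = (9, 4); dL² = 106
right sensor world pos = (9, -2); dR² = 202
sL = 200/106 = 100/53
sR = 200/202 = 100/101
mL = 1/2·sL + 0·sR = 50/53
mR = 1/2·sL + -1/2·sR = 2400/5353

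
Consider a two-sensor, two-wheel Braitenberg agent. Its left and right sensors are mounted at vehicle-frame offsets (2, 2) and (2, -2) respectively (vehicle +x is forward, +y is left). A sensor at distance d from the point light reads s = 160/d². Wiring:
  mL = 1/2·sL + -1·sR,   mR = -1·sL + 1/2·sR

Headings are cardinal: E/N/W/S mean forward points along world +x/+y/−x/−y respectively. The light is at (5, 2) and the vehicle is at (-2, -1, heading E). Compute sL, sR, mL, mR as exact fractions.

80/13 16/5 -8/65 -296/65

left sensor world pos  = (0, 1); dL² = 26
right sensor world pos = (0, -3); dR² = 50
sL = 160/26 = 80/13
sR = 160/50 = 16/5
mL = 1/2·sL + -1·sR = -8/65
mR = -1·sL + 1/2·sR = -296/65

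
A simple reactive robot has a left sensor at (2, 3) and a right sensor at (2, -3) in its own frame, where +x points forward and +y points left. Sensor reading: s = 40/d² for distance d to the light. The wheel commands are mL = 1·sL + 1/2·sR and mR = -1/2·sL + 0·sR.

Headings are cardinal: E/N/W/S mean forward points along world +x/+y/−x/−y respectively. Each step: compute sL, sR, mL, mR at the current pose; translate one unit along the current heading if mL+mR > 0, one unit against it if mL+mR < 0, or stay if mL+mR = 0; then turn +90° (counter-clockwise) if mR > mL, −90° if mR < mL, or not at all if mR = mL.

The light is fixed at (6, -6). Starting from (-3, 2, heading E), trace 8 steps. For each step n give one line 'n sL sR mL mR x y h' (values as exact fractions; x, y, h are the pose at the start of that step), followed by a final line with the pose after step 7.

n=0: pose=(-3,2,E); sL=4/17, sR=20/37; mL=318/629, mR=-2/17; mL+mR=244/629 → advance +1; mR−mL=-392/629 → turn -1·90°
n=1: pose=(-2,2,S); sL=40/61, sR=40/157; mL=7500/9577, mR=-20/61; mL+mR=4360/9577 → advance +1; mR−mL=-10640/9577 → turn -1·90°
n=2: pose=(-2,1,W); sL=10/29, sR=1/5; mL=129/290, mR=-5/29; mL+mR=79/290 → advance +1; mR−mL=-179/290 → turn -1·90°
n=3: pose=(-3,1,N); sL=8/45, sR=40/117; mL=68/195, mR=-4/45; mL+mR=152/585 → advance +1; mR−mL=-256/585 → turn -1·90°
n=4: pose=(-3,2,E); sL=4/17, sR=20/37; mL=318/629, mR=-2/17; mL+mR=244/629 → advance +1; mR−mL=-392/629 → turn -1·90°
n=5: pose=(-2,2,S); sL=40/61, sR=40/157; mL=7500/9577, mR=-20/61; mL+mR=4360/9577 → advance +1; mR−mL=-10640/9577 → turn -1·90°
n=6: pose=(-2,1,W); sL=10/29, sR=1/5; mL=129/290, mR=-5/29; mL+mR=79/290 → advance +1; mR−mL=-179/290 → turn -1·90°
n=7: pose=(-3,1,N); sL=8/45, sR=40/117; mL=68/195, mR=-4/45; mL+mR=152/585 → advance +1; mR−mL=-256/585 → turn -1·90°

0 4/17 20/37 318/629 -2/17 -3 2 E
1 40/61 40/157 7500/9577 -20/61 -2 2 S
2 10/29 1/5 129/290 -5/29 -2 1 W
3 8/45 40/117 68/195 -4/45 -3 1 N
4 4/17 20/37 318/629 -2/17 -3 2 E
5 40/61 40/157 7500/9577 -20/61 -2 2 S
6 10/29 1/5 129/290 -5/29 -2 1 W
7 8/45 40/117 68/195 -4/45 -3 1 N
final -3 2 E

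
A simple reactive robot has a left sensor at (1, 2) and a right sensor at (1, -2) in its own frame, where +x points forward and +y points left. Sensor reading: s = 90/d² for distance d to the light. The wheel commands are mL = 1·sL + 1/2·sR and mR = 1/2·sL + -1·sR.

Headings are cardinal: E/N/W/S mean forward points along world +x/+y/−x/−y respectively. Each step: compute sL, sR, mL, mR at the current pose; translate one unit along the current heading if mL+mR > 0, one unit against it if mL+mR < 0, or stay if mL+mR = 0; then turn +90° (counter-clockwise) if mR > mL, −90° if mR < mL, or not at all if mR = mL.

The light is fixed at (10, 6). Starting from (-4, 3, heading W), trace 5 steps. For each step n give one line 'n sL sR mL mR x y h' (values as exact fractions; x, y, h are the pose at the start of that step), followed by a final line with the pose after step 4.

n=0: pose=(-4,3,W); sL=9/25, sR=45/113; mL=3159/5650, mR=-1233/5650; mL+mR=963/2825 → advance +1; mR−mL=-2196/2825 → turn -1·90°
n=1: pose=(-5,3,N); sL=90/293, sR=90/173; mL=28755/50689, mR=-18585/50689; mL+mR=10170/50689 → advance +1; mR−mL=-47340/50689 → turn -1·90°
n=2: pose=(-5,4,E); sL=45/98, sR=45/106; mL=6975/10388, mR=-2025/10388; mL+mR=2475/5194 → advance +1; mR−mL=-2250/2597 → turn -1·90°
n=3: pose=(-4,4,S); sL=10/17, sR=18/53; mL=683/901, mR=-41/901; mL+mR=642/901 → advance +1; mR−mL=-724/901 → turn -1·90°
n=4: pose=(-4,3,W); sL=9/25, sR=45/113; mL=3159/5650, mR=-1233/5650; mL+mR=963/2825 → advance +1; mR−mL=-2196/2825 → turn -1·90°

0 9/25 45/113 3159/5650 -1233/5650 -4 3 W
1 90/293 90/173 28755/50689 -18585/50689 -5 3 N
2 45/98 45/106 6975/10388 -2025/10388 -5 4 E
3 10/17 18/53 683/901 -41/901 -4 4 S
4 9/25 45/113 3159/5650 -1233/5650 -4 3 W
final -5 3 N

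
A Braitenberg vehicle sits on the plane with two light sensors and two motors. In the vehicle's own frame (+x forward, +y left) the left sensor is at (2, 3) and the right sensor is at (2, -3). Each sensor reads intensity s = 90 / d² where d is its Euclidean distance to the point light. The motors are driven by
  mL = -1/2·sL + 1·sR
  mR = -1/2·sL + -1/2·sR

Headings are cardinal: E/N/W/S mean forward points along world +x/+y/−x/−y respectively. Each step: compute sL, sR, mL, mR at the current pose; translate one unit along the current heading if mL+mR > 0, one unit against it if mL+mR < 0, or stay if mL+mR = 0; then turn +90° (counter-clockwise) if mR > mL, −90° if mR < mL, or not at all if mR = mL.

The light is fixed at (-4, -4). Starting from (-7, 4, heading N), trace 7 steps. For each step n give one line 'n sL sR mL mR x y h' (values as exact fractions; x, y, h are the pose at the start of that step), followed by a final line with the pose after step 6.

0 45/68 9/10 387/680 -531/680 -7 4 N
1 90/101 90/17 8325/1717 -5310/1717 -7 3 E
2 45/13 9/5 9/130 -171/65 -6 3 S
3 90/41 90/137 -2475/5617 -8010/5617 -6 4 W
4 45/58 45/52 180/377 -2475/3016 -5 4 N
5 90/101 90/17 8325/1717 -5310/1717 -5 3 E
6 45/17 45/17 45/34 -45/17 -4 3 S
final -4 4 W

n=0: pose=(-7,4,N); sL=45/68, sR=9/10; mL=387/680, mR=-531/680; mL+mR=-18/85 → advance -1; mR−mL=-27/20 → turn -1·90°
n=1: pose=(-7,3,E); sL=90/101, sR=90/17; mL=8325/1717, mR=-5310/1717; mL+mR=3015/1717 → advance +1; mR−mL=-135/17 → turn -1·90°
n=2: pose=(-6,3,S); sL=45/13, sR=9/5; mL=9/130, mR=-171/65; mL+mR=-333/130 → advance -1; mR−mL=-27/10 → turn -1·90°
n=3: pose=(-6,4,W); sL=90/41, sR=90/137; mL=-2475/5617, mR=-8010/5617; mL+mR=-10485/5617 → advance -1; mR−mL=-135/137 → turn -1·90°
n=4: pose=(-5,4,N); sL=45/58, sR=45/52; mL=180/377, mR=-2475/3016; mL+mR=-1035/3016 → advance -1; mR−mL=-135/104 → turn -1·90°
n=5: pose=(-5,3,E); sL=90/101, sR=90/17; mL=8325/1717, mR=-5310/1717; mL+mR=3015/1717 → advance +1; mR−mL=-135/17 → turn -1·90°
n=6: pose=(-4,3,S); sL=45/17, sR=45/17; mL=45/34, mR=-45/17; mL+mR=-45/34 → advance -1; mR−mL=-135/34 → turn -1·90°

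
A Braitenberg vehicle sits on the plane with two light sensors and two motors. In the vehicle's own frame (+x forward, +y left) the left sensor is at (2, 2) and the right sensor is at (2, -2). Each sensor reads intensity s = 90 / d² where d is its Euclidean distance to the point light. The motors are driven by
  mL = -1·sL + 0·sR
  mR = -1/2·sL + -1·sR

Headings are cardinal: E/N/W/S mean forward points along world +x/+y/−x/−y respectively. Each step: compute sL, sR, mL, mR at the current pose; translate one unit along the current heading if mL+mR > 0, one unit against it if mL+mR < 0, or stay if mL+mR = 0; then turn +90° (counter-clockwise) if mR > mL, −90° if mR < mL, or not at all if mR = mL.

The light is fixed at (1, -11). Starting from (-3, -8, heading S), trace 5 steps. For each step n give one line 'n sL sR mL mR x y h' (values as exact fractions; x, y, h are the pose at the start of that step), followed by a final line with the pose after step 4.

n=0: pose=(-3,-8,S); sL=18, sR=90/37; mL=-18, mR=-423/37; mL+mR=-1089/37 → advance -1; mR−mL=243/37 → turn +1·90°
n=1: pose=(-3,-7,E); sL=9/4, sR=45/4; mL=-9/4, mR=-99/8; mL+mR=-117/8 → advance -1; mR−mL=-81/8 → turn -1·90°
n=2: pose=(-4,-7,S); sL=90/13, sR=90/53; mL=-90/13, mR=-3555/689; mL+mR=-8325/689 → advance -1; mR−mL=1215/689 → turn +1·90°
n=3: pose=(-4,-6,E); sL=45/29, sR=5; mL=-45/29, mR=-335/58; mL+mR=-425/58 → advance -1; mR−mL=-245/58 → turn -1·90°
n=4: pose=(-5,-6,S); sL=18/5, sR=90/73; mL=-18/5, mR=-1107/365; mL+mR=-2421/365 → advance -1; mR−mL=207/365 → turn +1·90°

0 18 90/37 -18 -423/37 -3 -8 S
1 9/4 45/4 -9/4 -99/8 -3 -7 E
2 90/13 90/53 -90/13 -3555/689 -4 -7 S
3 45/29 5 -45/29 -335/58 -4 -6 E
4 18/5 90/73 -18/5 -1107/365 -5 -6 S
final -5 -5 E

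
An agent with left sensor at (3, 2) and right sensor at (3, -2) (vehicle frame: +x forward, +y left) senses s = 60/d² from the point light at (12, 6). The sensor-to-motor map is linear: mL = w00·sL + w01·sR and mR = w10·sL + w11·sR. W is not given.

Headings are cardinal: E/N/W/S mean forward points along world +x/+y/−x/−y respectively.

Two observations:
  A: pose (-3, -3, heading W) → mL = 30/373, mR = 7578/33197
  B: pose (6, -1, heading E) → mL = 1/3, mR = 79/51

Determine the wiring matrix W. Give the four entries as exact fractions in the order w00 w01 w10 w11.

obs A: pose=(-3,-3,W) → sL=12/89, sR=60/373, mL=30/373, mR=7578/33197
obs B: pose=(6,-1,E) → sL=30/17, sR=2/3, mL=1/3, mR=79/51
sensor matrix S = [[12/89, 60/373], [30/17, 2/3]]; det S = -109472/564349
solve [mL_A; mL_B] = S·[w00; w01] and [mR_A; mR_B] = S·[w10; w11]:
  w00 = 0, w01 = 1/2, w10 = 1/2, w11 = 1

0 1/2 1/2 1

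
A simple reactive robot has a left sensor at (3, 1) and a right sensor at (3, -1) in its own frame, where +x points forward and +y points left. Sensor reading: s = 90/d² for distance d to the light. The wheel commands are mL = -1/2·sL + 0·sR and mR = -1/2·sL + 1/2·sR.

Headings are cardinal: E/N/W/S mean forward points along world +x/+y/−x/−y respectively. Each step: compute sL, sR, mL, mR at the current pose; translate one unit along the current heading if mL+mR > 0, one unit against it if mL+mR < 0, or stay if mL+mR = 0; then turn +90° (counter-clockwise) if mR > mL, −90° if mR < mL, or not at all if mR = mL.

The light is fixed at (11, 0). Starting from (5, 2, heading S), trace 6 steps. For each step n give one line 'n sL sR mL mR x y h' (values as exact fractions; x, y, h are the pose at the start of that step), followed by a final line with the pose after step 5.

n=0: pose=(5,2,S); sL=45/13, sR=9/5; mL=-45/26, mR=-54/65; mL+mR=-333/130 → advance -1; mR−mL=9/10 → turn +1·90°
n=1: pose=(5,3,E); sL=18/5, sR=90/13; mL=-9/5, mR=108/65; mL+mR=-9/65 → advance -1; mR−mL=45/13 → turn +1·90°
n=2: pose=(4,3,N); sL=9/10, sR=5/4; mL=-9/20, mR=7/40; mL+mR=-11/40 → advance -1; mR−mL=5/8 → turn +1·90°
n=3: pose=(4,2,W); sL=90/101, sR=90/109; mL=-45/101, mR=-360/11009; mL+mR=-5265/11009 → advance -1; mR−mL=45/109 → turn +1·90°
n=4: pose=(5,2,S); sL=45/13, sR=9/5; mL=-45/26, mR=-54/65; mL+mR=-333/130 → advance -1; mR−mL=9/10 → turn +1·90°
n=5: pose=(5,3,E); sL=18/5, sR=90/13; mL=-9/5, mR=108/65; mL+mR=-9/65 → advance -1; mR−mL=45/13 → turn +1·90°

0 45/13 9/5 -45/26 -54/65 5 2 S
1 18/5 90/13 -9/5 108/65 5 3 E
2 9/10 5/4 -9/20 7/40 4 3 N
3 90/101 90/109 -45/101 -360/11009 4 2 W
4 45/13 9/5 -45/26 -54/65 5 2 S
5 18/5 90/13 -9/5 108/65 5 3 E
final 4 3 N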